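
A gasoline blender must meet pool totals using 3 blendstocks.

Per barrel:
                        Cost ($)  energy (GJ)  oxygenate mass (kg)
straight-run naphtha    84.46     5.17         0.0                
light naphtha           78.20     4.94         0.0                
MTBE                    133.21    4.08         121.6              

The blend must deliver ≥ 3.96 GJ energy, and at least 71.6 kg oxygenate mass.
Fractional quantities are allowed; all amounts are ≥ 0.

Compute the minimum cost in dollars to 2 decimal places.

$103.09

Treat it as an LP. Let x1 = barrels of straight-run naphtha, x2 = barrels of light naphtha, x3 = barrels of MTBE.
min 84.46x1 + 78.2x2 + 133.21x3 subject to:
  5.17x1 + 4.94x2 + 4.08x3 ≥ 3.96   (energy)
  121.6x3 ≥ 71.6   (oxygenate mass)
  x1, x2, x3 ≥ 0.
The cheapest feasible vertex uses only light naphtha, MTBE; straight-run naphtha is not used. There the energy and oxygenate mass constraints are tight.
Solving gives x2 = 0.3153, x3 = 0.5888.
Total cost: 78.2·0.3153 + 133.21·0.5888 = 103.0905.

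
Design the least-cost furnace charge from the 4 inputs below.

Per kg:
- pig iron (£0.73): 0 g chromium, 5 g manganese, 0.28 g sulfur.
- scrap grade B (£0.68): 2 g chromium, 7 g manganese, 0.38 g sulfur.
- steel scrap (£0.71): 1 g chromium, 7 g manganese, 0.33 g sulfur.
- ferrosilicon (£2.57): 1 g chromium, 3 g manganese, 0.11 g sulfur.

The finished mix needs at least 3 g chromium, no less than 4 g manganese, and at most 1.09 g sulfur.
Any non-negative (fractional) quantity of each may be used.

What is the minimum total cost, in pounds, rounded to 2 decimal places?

£1.02

Let x1 = kg of pig iron, x2 = kg of scrap grade B, x3 = kg of steel scrap, x4 = kg of ferrosilicon.
min 0.73x1 + 0.68x2 + 0.71x3 + 2.57x4 subject to:
  2x2 + 1x3 + 1x4 ≥ 3   (chromium)
  5x1 + 7x2 + 7x3 + 3x4 ≥ 4   (manganese)
  0.28x1 + 0.38x2 + 0.33x3 + 0.11x4 ≤ 1.09   (sulfur)
  x1, x2, x3, x4 ≥ 0.
At the optimum only scrap grade B is positive (pig iron, steel scrap, ferrosilicon = 0). Binding constraint: chromium.
That vertex is x2 = 1.5.
Cost = 0.68·1.5 = 1.0200.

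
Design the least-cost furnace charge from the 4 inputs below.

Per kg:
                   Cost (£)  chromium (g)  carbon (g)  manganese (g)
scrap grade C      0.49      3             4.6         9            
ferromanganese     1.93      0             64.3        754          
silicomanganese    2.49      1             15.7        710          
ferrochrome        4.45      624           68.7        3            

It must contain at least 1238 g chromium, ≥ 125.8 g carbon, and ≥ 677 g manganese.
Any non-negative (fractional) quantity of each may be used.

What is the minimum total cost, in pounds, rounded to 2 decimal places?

Let x1 = kg of scrap grade C, x2 = kg of ferromanganese, x3 = kg of silicomanganese, x4 = kg of ferrochrome.
Minimize 0.49x1 + 1.93x2 + 2.49x3 + 4.45x4 subject to:
  3x1 + 1x3 + 624x4 ≥ 1238   (chromium)
  4.6x1 + 64.3x2 + 15.7x3 + 68.7x4 ≥ 125.8   (carbon)
  9x1 + 754x2 + 710x3 + 3x4 ≥ 677   (manganese)
  x1, x2, x3, x4 ≥ 0.
At the optimum only ferromanganese, ferrochrome are positive (scrap grade C, silicomanganese = 0). Binding constraints: chromium and manganese.
So ferromanganese = 0.89 kg, ferrochrome = 1.984 kg.
Objective = 1.93·0.89 + 4.45·1.984 = 10.5465.

£10.55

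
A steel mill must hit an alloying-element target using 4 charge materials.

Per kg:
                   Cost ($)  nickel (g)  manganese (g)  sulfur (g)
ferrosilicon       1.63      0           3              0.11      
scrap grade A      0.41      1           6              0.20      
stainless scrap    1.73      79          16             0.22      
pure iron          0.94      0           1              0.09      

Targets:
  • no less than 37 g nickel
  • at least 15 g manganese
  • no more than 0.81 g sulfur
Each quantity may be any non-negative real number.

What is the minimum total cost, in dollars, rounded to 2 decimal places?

$1.31

This is a linear program. Let x1 = kg of ferrosilicon, x2 = kg of scrap grade A, x3 = kg of stainless scrap, x4 = kg of pure iron.
Minimise 1.63x1 + 0.41x2 + 1.73x3 + 0.94x4 s.t.:
  1x2 + 79x3 ≥ 37   (nickel)
  3x1 + 6x2 + 16x3 + 1x4 ≥ 15   (manganese)
  0.11x1 + 0.2x2 + 0.22x3 + 0.09x4 ≤ 0.81   (sulfur)
  x1, x2, x3, x4 ≥ 0.
The cheapest feasible vertex uses only scrap grade A, stainless scrap; ferrosilicon, pure iron are not used. Binding constraints: nickel and manganese.
Optimal quantities: scrap grade A = 1.295 kg, stainless scrap = 0.452 kg.
Cost = 0.41·1.295 + 1.73·0.452 = 1.3129.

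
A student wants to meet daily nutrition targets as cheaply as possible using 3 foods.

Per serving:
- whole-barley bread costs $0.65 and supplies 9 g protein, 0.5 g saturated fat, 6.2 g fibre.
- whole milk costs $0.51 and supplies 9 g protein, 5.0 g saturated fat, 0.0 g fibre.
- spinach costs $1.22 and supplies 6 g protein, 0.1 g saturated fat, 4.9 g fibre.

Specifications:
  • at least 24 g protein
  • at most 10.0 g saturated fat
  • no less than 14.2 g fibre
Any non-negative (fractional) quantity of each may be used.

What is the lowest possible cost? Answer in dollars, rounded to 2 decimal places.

$1.68

Treat it as an LP. Let x1 = servings of whole-barley bread, x2 = servings of whole milk, x3 = servings of spinach.
min 0.65x1 + 0.51x2 + 1.22x3 subject to:
  9x1 + 9x2 + 6x3 ≥ 24   (protein)
  0.5x1 + 5x2 + 0.1x3 ≤ 10   (saturated fat)
  6.2x1 + 4.9x3 ≥ 14.2   (fibre)
  x1, x2, x3 ≥ 0.
The cheapest feasible vertex uses only whole-barley bread, whole milk; spinach is not used. Binding constraints: protein and fibre.
That vertex is x1 = 2.29, x2 = 0.3763.
Hence cost = 0.65·2.29 + 0.51·0.3763 = $1.6804.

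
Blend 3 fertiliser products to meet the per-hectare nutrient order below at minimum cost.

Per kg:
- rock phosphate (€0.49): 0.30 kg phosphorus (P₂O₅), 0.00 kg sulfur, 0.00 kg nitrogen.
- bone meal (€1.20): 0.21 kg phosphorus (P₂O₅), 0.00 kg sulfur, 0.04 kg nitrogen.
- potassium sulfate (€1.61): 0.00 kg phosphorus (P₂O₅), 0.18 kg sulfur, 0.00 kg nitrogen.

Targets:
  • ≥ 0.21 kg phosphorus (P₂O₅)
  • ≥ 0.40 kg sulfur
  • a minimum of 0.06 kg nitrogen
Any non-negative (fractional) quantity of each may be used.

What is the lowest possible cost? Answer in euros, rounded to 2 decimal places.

€5.38

Set it up as a linear program. Let x1 = kg of rock phosphate, x2 = kg of bone meal, x3 = kg of potassium sulfate.
Minimise 0.49x1 + 1.2x2 + 1.61x3 with:
  0.3x1 + 0.21x2 ≥ 0.21   (phosphorus (P₂O₅))
  0.18x3 ≥ 0.4   (sulfur)
  0.04x2 ≥ 0.06   (nitrogen)
  x1, x2, x3 ≥ 0.
At the optimum only bone meal, potassium sulfate are positive (rock phosphate = 0). Binding constraints: sulfur and nitrogen.
That vertex is x2 = 1.5, x3 = 2.222.
Objective = 1.2·1.5 + 1.61·2.222 = 5.3774.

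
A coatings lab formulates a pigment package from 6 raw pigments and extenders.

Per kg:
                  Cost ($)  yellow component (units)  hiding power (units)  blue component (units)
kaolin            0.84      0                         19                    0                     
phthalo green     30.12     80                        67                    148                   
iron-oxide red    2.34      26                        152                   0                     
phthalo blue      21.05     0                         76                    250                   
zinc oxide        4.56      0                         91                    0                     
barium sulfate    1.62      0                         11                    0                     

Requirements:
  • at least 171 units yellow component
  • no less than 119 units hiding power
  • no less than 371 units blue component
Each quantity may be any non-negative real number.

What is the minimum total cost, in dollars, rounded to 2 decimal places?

Set it up as a linear program. Let x1 = kg of kaolin, x2 = kg of phthalo green, x3 = kg of iron-oxide red, x4 = kg of phthalo blue, x5 = kg of zinc oxide, x6 = kg of barium sulfate.
Minimise 0.84x1 + 30.12x2 + 2.34x3 + 21.05x4 + 4.56x5 + 1.62x6 with:
  80x2 + 26x3 ≥ 171   (yellow component)
  19x1 + 67x2 + 152x3 + 76x4 + 91x5 + 11x6 ≥ 119   (hiding power)
  148x2 + 250x4 ≥ 371   (blue component)
  x1, x2, x3, x4, x5, x6 ≥ 0.
The cheapest feasible vertex uses only iron-oxide red, phthalo blue; kaolin, phthalo green, zinc oxide, barium sulfate are not used. There the yellow component and blue component constraints are tight.
Solving gives x3 = 6.577, x4 = 1.484.
Objective = 2.34·6.577 + 21.05·1.484 = 46.6284.

$46.63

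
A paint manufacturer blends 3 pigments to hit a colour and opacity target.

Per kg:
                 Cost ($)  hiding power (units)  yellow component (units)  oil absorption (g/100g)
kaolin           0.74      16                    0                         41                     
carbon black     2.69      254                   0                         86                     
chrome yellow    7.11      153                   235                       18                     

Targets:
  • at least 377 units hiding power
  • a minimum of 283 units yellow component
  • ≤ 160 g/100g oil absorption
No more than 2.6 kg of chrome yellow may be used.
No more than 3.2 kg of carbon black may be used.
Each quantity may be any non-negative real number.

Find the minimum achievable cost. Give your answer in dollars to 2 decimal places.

$10.60

This is a linear program. Let x1 = kg of kaolin, x2 = kg of carbon black, x3 = kg of chrome yellow.
Minimise 0.74x1 + 2.69x2 + 7.11x3 subject to:
  16x1 + 254x2 + 153x3 ≥ 377   (hiding power)
  235x3 ≥ 283   (yellow component)
  41x1 + 86x2 + 18x3 ≤ 160   (oil absorption)
  x3 ≤ 2.6
  x2 ≤ 3.2
  x1, x2, x3 ≥ 0.
The cheapest feasible vertex uses only carbon black, chrome yellow; kaolin is not used. There the hiding power and yellow component constraints are tight.
Optimal quantities: carbon black = 0.7589 kg, chrome yellow = 1.204 kg.
Objective = 2.69·0.7589 + 7.11·1.204 = 10.6019.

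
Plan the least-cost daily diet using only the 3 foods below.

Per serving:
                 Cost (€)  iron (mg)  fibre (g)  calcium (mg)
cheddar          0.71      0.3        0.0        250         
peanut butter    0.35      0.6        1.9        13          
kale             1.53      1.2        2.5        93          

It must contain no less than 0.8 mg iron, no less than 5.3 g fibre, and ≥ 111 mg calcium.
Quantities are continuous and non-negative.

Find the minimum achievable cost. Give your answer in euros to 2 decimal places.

Let x1 = servings of cheddar, x2 = servings of peanut butter, x3 = servings of kale.
Minimize 0.71x1 + 0.35x2 + 1.53x3 s.t.:
  0.3x1 + 0.6x2 + 1.2x3 ≥ 0.8   (iron)
  1.9x2 + 2.5x3 ≥ 5.3   (fibre)
  250x1 + 13x2 + 93x3 ≥ 111   (calcium)
  x1, x2, x3 ≥ 0.
The optimal basis is {cheddar, peanut butter}; kale drops out. There the fibre and calcium constraints are tight.
Optimal quantities: cheddar = 0.2989 servings, peanut butter = 2.789 servings.
Cost = 0.71·0.2989 + 0.35·2.789 = 1.1884.

€1.19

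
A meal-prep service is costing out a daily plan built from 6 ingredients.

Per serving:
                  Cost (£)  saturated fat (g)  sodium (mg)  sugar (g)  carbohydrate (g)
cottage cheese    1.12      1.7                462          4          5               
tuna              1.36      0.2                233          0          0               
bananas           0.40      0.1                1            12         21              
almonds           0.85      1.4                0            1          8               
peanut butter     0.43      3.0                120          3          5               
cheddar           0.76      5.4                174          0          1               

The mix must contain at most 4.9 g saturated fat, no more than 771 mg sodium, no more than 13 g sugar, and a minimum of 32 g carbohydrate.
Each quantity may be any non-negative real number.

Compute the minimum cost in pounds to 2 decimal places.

£1.64

This is a linear program. Let x1 = servings of cottage cheese, x2 = servings of tuna, x3 = servings of bananas, x4 = servings of almonds, x5 = servings of peanut butter, x6 = servings of cheddar.
min 1.12x1 + 1.36x2 + 0.4x3 + 0.85x4 + 0.43x5 + 0.76x6 with:
  1.7x1 + 0.2x2 + 0.1x3 + 1.4x4 + 3x5 + 5.4x6 ≤ 4.9   (saturated fat)
  462x1 + 233x2 + 1x3 + 120x5 + 174x6 ≤ 771   (sodium)
  4x1 + 12x3 + 1x4 + 3x5 ≤ 13   (sugar)
  5x1 + 21x3 + 8x4 + 5x5 + 1x6 ≥ 32   (carbohydrate)
  x1, x2, x3, x4, x5, x6 ≥ 0.
The minimum-cost mix takes nothing from cottage cheese, tuna, peanut butter, cheddar — only bananas, almonds. There the sugar and carbohydrate constraints are tight.
Optimal quantities: bananas = 0.96 servings, almonds = 1.48 servings.
Hence cost = 0.4·0.96 + 0.85·1.48 = £1.6420.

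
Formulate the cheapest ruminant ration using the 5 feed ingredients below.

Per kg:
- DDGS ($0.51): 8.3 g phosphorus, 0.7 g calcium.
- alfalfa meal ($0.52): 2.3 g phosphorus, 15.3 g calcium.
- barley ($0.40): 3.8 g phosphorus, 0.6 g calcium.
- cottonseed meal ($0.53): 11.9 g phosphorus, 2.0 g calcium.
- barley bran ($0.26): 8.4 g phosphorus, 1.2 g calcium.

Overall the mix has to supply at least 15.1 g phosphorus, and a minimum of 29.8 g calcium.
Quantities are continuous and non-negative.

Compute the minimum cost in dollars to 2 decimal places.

Treat it as an LP. Let x1 = kg of DDGS, x2 = kg of alfalfa meal, x3 = kg of barley, x4 = kg of cottonseed meal, x5 = kg of barley bran.
min 0.51x1 + 0.52x2 + 0.4x3 + 0.53x4 + 0.26x5 with:
  8.3x1 + 2.3x2 + 3.8x3 + 11.9x4 + 8.4x5 ≥ 15.1   (phosphorus)
  0.7x1 + 15.3x2 + 0.6x3 + 2x4 + 1.2x5 ≥ 29.8   (calcium)
  x1, x2, x3, x4, x5 ≥ 0.
At the optimum only alfalfa meal, barley bran are positive (DDGS, barley, cottonseed meal = 0). The phosphorus and calcium requirements are met with equality.
Solving gives x2 = 1.846, x5 = 1.292.
Objective = 0.52·1.846 + 0.26·1.292 = 1.2958.

$1.30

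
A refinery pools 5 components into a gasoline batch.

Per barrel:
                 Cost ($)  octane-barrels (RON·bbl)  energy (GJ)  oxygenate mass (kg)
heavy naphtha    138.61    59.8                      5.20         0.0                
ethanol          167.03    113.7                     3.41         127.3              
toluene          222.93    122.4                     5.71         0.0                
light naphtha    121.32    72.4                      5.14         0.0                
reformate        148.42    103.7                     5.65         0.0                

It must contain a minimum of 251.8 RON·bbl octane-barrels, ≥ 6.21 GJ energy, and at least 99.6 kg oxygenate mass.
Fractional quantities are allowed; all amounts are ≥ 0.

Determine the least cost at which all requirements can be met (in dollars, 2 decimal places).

Let x1 = barrels of heavy naphtha, x2 = barrels of ethanol, x3 = barrels of toluene, x4 = barrels of light naphtha, x5 = barrels of reformate.
Minimize 138.61x1 + 167.03x2 + 222.93x3 + 121.32x4 + 148.42x5 subject to:
  59.8x1 + 113.7x2 + 122.4x3 + 72.4x4 + 103.7x5 ≥ 251.8   (octane-barrels)
  5.2x1 + 3.41x2 + 5.71x3 + 5.14x4 + 5.65x5 ≥ 6.21   (energy)
  127.3x2 ≥ 99.6   (oxygenate mass)
  x1, x2, x3, x4, x5 ≥ 0.
The cheapest feasible vertex uses only ethanol, reformate; heavy naphtha, toluene, light naphtha are not used. There the octane-barrels and oxygenate mass constraints are tight.
Optimal quantities: ethanol = 0.7824 barrels, reformate = 1.5703 barrels.
Hence cost = 167.03·0.7824 + 148.42·1.5703 = $363.7482.

$363.75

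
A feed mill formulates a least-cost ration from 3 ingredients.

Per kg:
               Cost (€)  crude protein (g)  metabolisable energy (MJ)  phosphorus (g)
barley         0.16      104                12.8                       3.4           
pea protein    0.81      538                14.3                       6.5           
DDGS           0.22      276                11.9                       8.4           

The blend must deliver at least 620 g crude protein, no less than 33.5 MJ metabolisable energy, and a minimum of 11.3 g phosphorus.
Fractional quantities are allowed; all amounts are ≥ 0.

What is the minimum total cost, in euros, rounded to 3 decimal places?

This is a linear program. Let x1 = kg of barley, x2 = kg of pea protein, x3 = kg of DDGS.
Minimise 0.16x1 + 0.81x2 + 0.22x3 s.t.:
  104x1 + 538x2 + 276x3 ≥ 620   (crude protein)
  12.8x1 + 14.3x2 + 11.9x3 ≥ 33.5   (metabolisable energy)
  3.4x1 + 6.5x2 + 8.4x3 ≥ 11.3   (phosphorus)
  x1, x2, x3 ≥ 0.
The optimal basis is {barley, DDGS}; pea protein drops out. The crude protein and metabolisable energy requirements are met with equality.
That vertex is x1 = 0.8139, x3 = 1.94.
Total cost: 0.16·0.8139 + 0.22·1.94 = 0.55702.

€0.557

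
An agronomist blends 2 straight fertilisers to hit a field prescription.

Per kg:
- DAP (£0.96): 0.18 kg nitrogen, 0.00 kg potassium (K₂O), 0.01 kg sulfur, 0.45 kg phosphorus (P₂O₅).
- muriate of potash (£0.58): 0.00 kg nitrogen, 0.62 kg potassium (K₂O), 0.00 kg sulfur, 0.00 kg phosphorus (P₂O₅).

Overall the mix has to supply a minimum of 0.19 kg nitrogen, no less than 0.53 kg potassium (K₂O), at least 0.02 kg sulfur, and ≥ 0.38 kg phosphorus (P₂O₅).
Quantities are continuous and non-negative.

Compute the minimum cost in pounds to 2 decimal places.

£2.42

Let x1 = kg of DAP, x2 = kg of muriate of potash.
min 0.96x1 + 0.58x2 s.t.:
  0.18x1 ≥ 0.19   (nitrogen)
  0.62x2 ≥ 0.53   (potassium (K₂O))
  0.01x1 ≥ 0.02   (sulfur)
  0.45x1 ≥ 0.38   (phosphorus (P₂O₅))
  x1, x2 ≥ 0.
Both inputs are positive at the optimum. The potassium (K₂O) and sulfur requirements are met with equality.
That vertex is x1 = 2, x2 = 0.8548.
Hence cost = 0.96·2 + 0.58·0.8548 = £2.4158.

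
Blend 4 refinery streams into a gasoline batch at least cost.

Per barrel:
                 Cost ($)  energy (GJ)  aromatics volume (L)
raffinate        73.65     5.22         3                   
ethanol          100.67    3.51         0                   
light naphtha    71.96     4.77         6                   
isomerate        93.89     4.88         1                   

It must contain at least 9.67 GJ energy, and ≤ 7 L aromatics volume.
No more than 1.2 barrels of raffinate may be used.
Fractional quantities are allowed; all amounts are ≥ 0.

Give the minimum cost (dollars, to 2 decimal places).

$143.25

Let x1 = barrels of raffinate, x2 = barrels of ethanol, x3 = barrels of light naphtha, x4 = barrels of isomerate.
Minimise 73.65x1 + 100.67x2 + 71.96x3 + 93.89x4 with:
  5.22x1 + 3.51x2 + 4.77x3 + 4.88x4 ≥ 9.67   (energy)
  3x1 + 6x3 + 1x4 ≤ 7   (aromatics volume)
  x1 ≤ 1.2
  x1, x2, x3, x4 ≥ 0.
The cheapest feasible vertex uses only raffinate, light naphtha, isomerate; ethanol is not used. The energy, aromatics volume, the raffinate cap requirements are met with equality.
So raffinate = 1.2 barrels, light naphtha = 0.538 barrels, isomerate = 0.1721 barrels.
Objective = 73.65·1.2 + 71.96·0.538 + 93.89·0.1721 = 143.2529.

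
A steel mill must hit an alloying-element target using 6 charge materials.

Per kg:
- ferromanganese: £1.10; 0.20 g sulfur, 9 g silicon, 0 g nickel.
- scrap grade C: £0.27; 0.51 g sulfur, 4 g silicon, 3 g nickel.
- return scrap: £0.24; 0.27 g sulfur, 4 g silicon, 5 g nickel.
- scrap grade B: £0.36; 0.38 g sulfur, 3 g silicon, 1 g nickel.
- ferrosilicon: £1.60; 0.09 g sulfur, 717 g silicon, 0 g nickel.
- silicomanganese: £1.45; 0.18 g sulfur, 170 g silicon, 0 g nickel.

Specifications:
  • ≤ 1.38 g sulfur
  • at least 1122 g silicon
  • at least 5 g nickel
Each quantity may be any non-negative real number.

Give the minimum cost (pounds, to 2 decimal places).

Let x1 = kg of ferromanganese, x2 = kg of scrap grade C, x3 = kg of return scrap, x4 = kg of scrap grade B, x5 = kg of ferrosilicon, x6 = kg of silicomanganese.
Minimise 1.1x1 + 0.27x2 + 0.24x3 + 0.36x4 + 1.6x5 + 1.45x6 subject to:
  0.2x1 + 0.51x2 + 0.27x3 + 0.38x4 + 0.09x5 + 0.18x6 ≤ 1.38   (sulfur)
  9x1 + 4x2 + 4x3 + 3x4 + 717x5 + 170x6 ≥ 1122   (silicon)
  3x2 + 5x3 + 1x4 ≥ 5   (nickel)
  x1, x2, x3, x4, x5, x6 ≥ 0.
At the optimum only return scrap, ferrosilicon are positive (ferromanganese, scrap grade C, scrap grade B, silicomanganese = 0). Binding constraints: silicon and nickel.
That vertex is x3 = 1, x5 = 1.559.
Objective = 0.24·1 + 1.6·1.559 = 2.7344.

£2.73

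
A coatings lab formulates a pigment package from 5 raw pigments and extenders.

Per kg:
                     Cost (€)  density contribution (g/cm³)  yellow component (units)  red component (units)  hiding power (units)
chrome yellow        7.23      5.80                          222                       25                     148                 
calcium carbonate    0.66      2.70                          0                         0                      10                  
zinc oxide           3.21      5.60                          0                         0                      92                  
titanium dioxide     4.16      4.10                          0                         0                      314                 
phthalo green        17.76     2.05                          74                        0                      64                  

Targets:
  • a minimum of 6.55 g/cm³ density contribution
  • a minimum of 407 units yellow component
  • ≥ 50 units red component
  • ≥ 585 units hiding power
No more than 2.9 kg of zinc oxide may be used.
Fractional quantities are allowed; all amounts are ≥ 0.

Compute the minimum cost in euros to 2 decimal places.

€18.29

Set it up as a linear program. Let x1 = kg of chrome yellow, x2 = kg of calcium carbonate, x3 = kg of zinc oxide, x4 = kg of titanium dioxide, x5 = kg of phthalo green.
min 7.23x1 + 0.66x2 + 3.21x3 + 4.16x4 + 17.76x5 s.t.:
  5.8x1 + 2.7x2 + 5.6x3 + 4.1x4 + 2.05x5 ≥ 6.55   (density contribution)
  222x1 + 74x5 ≥ 407   (yellow component)
  25x1 ≥ 50   (red component)
  148x1 + 10x2 + 92x3 + 314x4 + 64x5 ≥ 585   (hiding power)
  x3 ≤ 2.9
  x1, x2, x3, x4, x5 ≥ 0.
The optimal basis is {chrome yellow, titanium dioxide}; calcium carbonate, zinc oxide, phthalo green drop out. Binding constraints: red component and hiding power.
Solving gives x1 = 2, x4 = 0.9204.
Hence cost = 7.23·2 + 4.16·0.9204 = €18.2889.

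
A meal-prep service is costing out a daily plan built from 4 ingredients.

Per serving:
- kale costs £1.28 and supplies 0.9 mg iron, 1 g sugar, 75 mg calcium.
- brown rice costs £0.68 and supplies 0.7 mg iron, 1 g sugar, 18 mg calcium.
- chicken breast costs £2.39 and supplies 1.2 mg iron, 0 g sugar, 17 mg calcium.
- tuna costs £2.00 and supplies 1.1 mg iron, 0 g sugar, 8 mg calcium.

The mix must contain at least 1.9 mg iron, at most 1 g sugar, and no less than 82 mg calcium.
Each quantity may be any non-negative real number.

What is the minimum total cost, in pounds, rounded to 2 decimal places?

Treat it as an LP. Let x1 = servings of kale, x2 = servings of brown rice, x3 = servings of chicken breast, x4 = servings of tuna.
Minimize 1.28x1 + 0.68x2 + 2.39x3 + 2x4 subject to:
  0.9x1 + 0.7x2 + 1.2x3 + 1.1x4 ≥ 1.9   (iron)
  1x1 + 1x2 ≤ 1   (sugar)
  75x1 + 18x2 + 17x3 + 8x4 ≥ 82   (calcium)
  x1, x2, x3, x4 ≥ 0.
At the optimum only kale, brown rice, tuna are positive (chicken breast = 0). The iron, sugar, calcium requirements are met with equality.
Solving gives x1 = 0.9951, x2 = 0.00491, x4 = 0.91.
Total cost: 1.28·0.9951 + 0.68·0.00491 + 2·0.91 = 3.0971.

£3.10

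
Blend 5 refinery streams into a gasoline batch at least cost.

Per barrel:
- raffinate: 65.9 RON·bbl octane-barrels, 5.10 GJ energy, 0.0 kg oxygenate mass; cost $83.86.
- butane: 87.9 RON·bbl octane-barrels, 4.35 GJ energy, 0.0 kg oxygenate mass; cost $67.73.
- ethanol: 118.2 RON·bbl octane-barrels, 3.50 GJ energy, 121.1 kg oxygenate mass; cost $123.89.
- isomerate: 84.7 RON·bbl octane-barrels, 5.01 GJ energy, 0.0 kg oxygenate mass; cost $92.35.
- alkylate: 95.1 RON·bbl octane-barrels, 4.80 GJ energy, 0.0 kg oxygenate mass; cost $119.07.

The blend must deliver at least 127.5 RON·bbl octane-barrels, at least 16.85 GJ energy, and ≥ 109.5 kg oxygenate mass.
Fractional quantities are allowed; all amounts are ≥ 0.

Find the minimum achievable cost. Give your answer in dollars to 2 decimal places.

Let x1 = barrels of raffinate, x2 = barrels of butane, x3 = barrels of ethanol, x4 = barrels of isomerate, x5 = barrels of alkylate.
Minimize 83.86x1 + 67.73x2 + 123.89x3 + 92.35x4 + 119.07x5 with:
  65.9x1 + 87.9x2 + 118.2x3 + 84.7x4 + 95.1x5 ≥ 127.5   (octane-barrels)
  5.1x1 + 4.35x2 + 3.5x3 + 5.01x4 + 4.8x5 ≥ 16.85   (energy)
  121.1x3 ≥ 109.5   (oxygenate mass)
  x1, x2, x3, x4, x5 ≥ 0.
The minimum-cost mix takes nothing from raffinate, isomerate, alkylate — only butane, ethanol. Binding constraints: energy and oxygenate mass.
That vertex is x2 = 3.146, x3 = 0.9042.
Cost = 67.73·3.146 + 123.89·0.9042 = 325.0999.

$325.10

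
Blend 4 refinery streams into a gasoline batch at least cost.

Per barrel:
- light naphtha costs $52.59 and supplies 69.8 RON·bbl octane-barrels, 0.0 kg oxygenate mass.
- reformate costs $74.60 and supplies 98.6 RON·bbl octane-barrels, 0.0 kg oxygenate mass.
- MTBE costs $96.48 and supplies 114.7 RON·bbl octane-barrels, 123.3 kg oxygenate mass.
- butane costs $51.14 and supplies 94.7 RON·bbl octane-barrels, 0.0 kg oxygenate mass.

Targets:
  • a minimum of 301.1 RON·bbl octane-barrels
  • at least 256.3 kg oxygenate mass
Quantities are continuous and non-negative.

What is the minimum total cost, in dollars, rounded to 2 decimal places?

This is a linear program. Let x1 = barrels of light naphtha, x2 = barrels of reformate, x3 = barrels of MTBE, x4 = barrels of butane.
min 52.59x1 + 74.6x2 + 96.48x3 + 51.14x4 subject to:
  69.8x1 + 98.6x2 + 114.7x3 + 94.7x4 ≥ 301.1   (octane-barrels)
  123.3x3 ≥ 256.3   (oxygenate mass)
  x1, x2, x3, x4 ≥ 0.
The cheapest feasible vertex uses only MTBE, butane; light naphtha, reformate are not used. There the octane-barrels and oxygenate mass constraints are tight.
Optimal quantities: MTBE = 2.0787 barrels, butane = 0.66184 barrels.
Hence cost = 96.48·2.0787 + 51.14·0.66184 = $234.3995.

$234.40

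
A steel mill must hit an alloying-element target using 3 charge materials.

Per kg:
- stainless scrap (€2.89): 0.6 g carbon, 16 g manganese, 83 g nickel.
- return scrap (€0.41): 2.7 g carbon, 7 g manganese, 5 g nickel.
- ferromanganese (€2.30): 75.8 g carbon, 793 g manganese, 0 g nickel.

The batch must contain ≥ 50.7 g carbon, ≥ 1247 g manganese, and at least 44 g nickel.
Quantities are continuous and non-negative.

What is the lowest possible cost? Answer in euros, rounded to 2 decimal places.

Set it up as a linear program. Let x1 = kg of stainless scrap, x2 = kg of return scrap, x3 = kg of ferromanganese.
Minimise 2.89x1 + 0.41x2 + 2.3x3 with:
  0.6x1 + 2.7x2 + 75.8x3 ≥ 50.7   (carbon)
  16x1 + 7x2 + 793x3 ≥ 1247   (manganese)
  83x1 + 5x2 ≥ 44   (nickel)
  x1, x2, x3 ≥ 0.
The minimum-cost mix takes nothing from return scrap — only stainless scrap, ferromanganese. There the manganese and nickel constraints are tight.
Optimal quantities: stainless scrap = 0.5301 kg, ferromanganese = 1.562 kg.
Cost = 2.89·0.5301 + 2.3·1.562 = 5.1246.

€5.12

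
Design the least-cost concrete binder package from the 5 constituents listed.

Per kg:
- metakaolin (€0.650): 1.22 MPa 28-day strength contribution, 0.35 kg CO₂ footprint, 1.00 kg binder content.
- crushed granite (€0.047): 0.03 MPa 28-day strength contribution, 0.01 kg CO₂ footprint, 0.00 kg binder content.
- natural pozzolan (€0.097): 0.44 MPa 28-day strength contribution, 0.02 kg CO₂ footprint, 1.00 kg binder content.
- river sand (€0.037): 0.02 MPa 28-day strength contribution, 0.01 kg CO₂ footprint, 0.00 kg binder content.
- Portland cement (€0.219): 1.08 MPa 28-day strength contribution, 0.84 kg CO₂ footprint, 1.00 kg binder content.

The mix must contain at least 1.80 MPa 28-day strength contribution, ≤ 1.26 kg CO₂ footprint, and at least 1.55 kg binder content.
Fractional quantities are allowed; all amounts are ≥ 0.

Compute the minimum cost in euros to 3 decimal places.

This is a linear program. Let x1 = kg of metakaolin, x2 = kg of crushed granite, x3 = kg of natural pozzolan, x4 = kg of river sand, x5 = kg of Portland cement.
min 0.65x1 + 0.047x2 + 0.097x3 + 0.037x4 + 0.219x5 s.t.:
  1.22x1 + 0.03x2 + 0.44x3 + 0.02x4 + 1.08x5 ≥ 1.8   (28-day strength contribution)
  0.35x1 + 0.01x2 + 0.02x3 + 0.01x4 + 0.84x5 ≤ 1.26   (CO₂ footprint)
  1x1 + 1x3 + 1x5 ≥ 1.55   (binder content)
  x1, x2, x3, x4, x5 ≥ 0.
The cheapest feasible vertex uses only natural pozzolan, Portland cement; metakaolin, crushed granite, river sand are not used. Binding constraints: 28-day strength contribution and CO₂ footprint.
Optimal quantities: natural pozzolan = 0.4345 kg, Portland cement = 1.49 kg.
Total cost: 0.097·0.4345 + 0.219·1.49 = 0.36846.

€0.368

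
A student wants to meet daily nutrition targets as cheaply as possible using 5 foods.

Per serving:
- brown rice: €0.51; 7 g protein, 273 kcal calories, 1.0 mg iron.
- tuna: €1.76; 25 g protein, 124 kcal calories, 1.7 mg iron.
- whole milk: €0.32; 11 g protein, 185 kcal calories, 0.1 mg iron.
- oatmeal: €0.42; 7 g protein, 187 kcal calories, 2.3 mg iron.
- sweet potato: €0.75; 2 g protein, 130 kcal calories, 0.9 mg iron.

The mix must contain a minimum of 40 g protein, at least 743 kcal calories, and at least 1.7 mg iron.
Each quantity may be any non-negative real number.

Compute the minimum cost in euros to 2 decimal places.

€1.34

Set it up as a linear program. Let x1 = servings of brown rice, x2 = servings of tuna, x3 = servings of whole milk, x4 = servings of oatmeal, x5 = servings of sweet potato.
Minimize 0.51x1 + 1.76x2 + 0.32x3 + 0.42x4 + 0.75x5 s.t.:
  7x1 + 25x2 + 11x3 + 7x4 + 2x5 ≥ 40   (protein)
  273x1 + 124x2 + 185x3 + 187x4 + 130x5 ≥ 743   (calories)
  1x1 + 1.7x2 + 0.1x3 + 2.3x4 + 0.9x5 ≥ 1.7   (iron)
  x1, x2, x3, x4, x5 ≥ 0.
The cheapest feasible vertex uses only whole milk, oatmeal; brown rice, tuna, sweet potato are not used. Binding constraints: calories and iron.
Optimal quantities: whole milk = 3.419 servings, oatmeal = 0.5905 servings.
Objective = 0.32·3.419 + 0.42·0.5905 = 1.3421.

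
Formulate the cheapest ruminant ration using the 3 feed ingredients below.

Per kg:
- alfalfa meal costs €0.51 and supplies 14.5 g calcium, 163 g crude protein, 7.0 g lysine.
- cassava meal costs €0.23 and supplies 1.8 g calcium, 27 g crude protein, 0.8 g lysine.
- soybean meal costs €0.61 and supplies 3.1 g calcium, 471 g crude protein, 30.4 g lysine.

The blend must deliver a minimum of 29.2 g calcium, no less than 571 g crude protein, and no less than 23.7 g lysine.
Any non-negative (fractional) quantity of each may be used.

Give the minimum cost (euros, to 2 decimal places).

Treat it as an LP. Let x1 = kg of alfalfa meal, x2 = kg of cassava meal, x3 = kg of soybean meal.
Minimize 0.51x1 + 0.23x2 + 0.61x3 subject to:
  14.5x1 + 1.8x2 + 3.1x3 ≥ 29.2   (calcium)
  163x1 + 27x2 + 471x3 ≥ 571   (crude protein)
  7x1 + 0.8x2 + 30.4x3 ≥ 23.7   (lysine)
  x1, x2, x3 ≥ 0.
The minimum-cost mix takes nothing from cassava meal — only alfalfa meal, soybean meal. Binding constraints: calcium and crude protein.
Optimal quantities: alfalfa meal = 1.895 kg, soybean meal = 0.5566 kg.
Total cost: 0.51·1.895 + 0.61·0.5566 = 1.3060.

€1.31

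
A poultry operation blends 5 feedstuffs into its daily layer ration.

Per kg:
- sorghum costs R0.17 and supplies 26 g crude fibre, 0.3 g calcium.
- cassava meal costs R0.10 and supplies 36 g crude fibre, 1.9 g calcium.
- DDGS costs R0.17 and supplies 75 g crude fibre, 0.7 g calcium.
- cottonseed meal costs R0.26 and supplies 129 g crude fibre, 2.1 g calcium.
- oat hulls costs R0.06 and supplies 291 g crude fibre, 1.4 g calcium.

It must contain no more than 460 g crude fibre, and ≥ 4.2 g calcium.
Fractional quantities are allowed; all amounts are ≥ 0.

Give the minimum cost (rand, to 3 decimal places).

R0.201

This is a linear program. Let x1 = kg of sorghum, x2 = kg of cassava meal, x3 = kg of DDGS, x4 = kg of cottonseed meal, x5 = kg of oat hulls.
min 0.17x1 + 0.1x2 + 0.17x3 + 0.26x4 + 0.06x5 with:
  26x1 + 36x2 + 75x3 + 129x4 + 291x5 ≤ 460   (crude fibre)
  0.3x1 + 1.9x2 + 0.7x3 + 2.1x4 + 1.4x5 ≥ 4.2   (calcium)
  x1, x2, x3, x4, x5 ≥ 0.
The optimal basis is {cassava meal, oat hulls}; sorghum, DDGS, cottonseed meal drop out. The crude fibre and calcium requirements are met with equality.
Solving gives x2 = 1.151, x5 = 1.438.
Hence cost = 0.1·1.151 + 0.06·1.438 = R0.20138.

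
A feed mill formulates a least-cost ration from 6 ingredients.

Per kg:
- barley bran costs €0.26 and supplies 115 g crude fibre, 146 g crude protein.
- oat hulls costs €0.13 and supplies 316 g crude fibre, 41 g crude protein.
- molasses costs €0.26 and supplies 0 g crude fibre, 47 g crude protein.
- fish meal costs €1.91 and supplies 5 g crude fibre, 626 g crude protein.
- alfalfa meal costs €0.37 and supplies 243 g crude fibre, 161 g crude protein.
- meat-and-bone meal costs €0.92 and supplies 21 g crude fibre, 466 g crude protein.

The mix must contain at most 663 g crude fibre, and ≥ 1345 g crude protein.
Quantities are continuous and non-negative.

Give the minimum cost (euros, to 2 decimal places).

€2.50

Treat it as an LP. Let x1 = kg of barley bran, x2 = kg of oat hulls, x3 = kg of molasses, x4 = kg of fish meal, x5 = kg of alfalfa meal, x6 = kg of meat-and-bone meal.
Minimize 0.26x1 + 0.13x2 + 0.26x3 + 1.91x4 + 0.37x5 + 0.92x6 s.t.:
  115x1 + 316x2 + 5x4 + 243x5 + 21x6 ≤ 663   (crude fibre)
  146x1 + 41x2 + 47x3 + 626x4 + 161x5 + 466x6 ≥ 1345   (crude protein)
  x1, x2, x3, x4, x5, x6 ≥ 0.
The optimal basis is {barley bran, meat-and-bone meal}; oat hulls, molasses, fish meal, alfalfa meal drop out. Binding constraints: crude fibre and crude protein.
Optimal quantities: barley bran = 5.556 kg, meat-and-bone meal = 1.146 kg.
Cost = 0.26·5.556 + 0.92·1.146 = 2.4989.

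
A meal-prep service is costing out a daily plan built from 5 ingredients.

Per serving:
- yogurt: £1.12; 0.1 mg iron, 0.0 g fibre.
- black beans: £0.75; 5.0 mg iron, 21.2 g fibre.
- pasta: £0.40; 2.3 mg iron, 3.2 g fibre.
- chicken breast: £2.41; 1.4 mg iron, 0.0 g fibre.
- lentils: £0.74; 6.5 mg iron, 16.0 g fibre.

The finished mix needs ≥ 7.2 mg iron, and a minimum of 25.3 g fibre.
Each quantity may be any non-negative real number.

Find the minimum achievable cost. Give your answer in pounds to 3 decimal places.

Let x1 = servings of yogurt, x2 = servings of black beans, x3 = servings of pasta, x4 = servings of chicken breast, x5 = servings of lentils.
min 1.12x1 + 0.75x2 + 0.4x3 + 2.41x4 + 0.74x5 with:
  0.1x1 + 5x2 + 2.3x3 + 1.4x4 + 6.5x5 ≥ 7.2   (iron)
  21.2x2 + 3.2x3 + 16x5 ≥ 25.3   (fibre)
  x1, x2, x3, x4, x5 ≥ 0.
The minimum-cost mix takes nothing from yogurt, pasta, chicken breast — only black beans, lentils. The iron and fibre requirements are met with equality.
So black beans = 0.8521 servings, lentils = 0.4522 servings.
Cost = 0.75·0.8521 + 0.74·0.4522 = 0.97370.

£0.974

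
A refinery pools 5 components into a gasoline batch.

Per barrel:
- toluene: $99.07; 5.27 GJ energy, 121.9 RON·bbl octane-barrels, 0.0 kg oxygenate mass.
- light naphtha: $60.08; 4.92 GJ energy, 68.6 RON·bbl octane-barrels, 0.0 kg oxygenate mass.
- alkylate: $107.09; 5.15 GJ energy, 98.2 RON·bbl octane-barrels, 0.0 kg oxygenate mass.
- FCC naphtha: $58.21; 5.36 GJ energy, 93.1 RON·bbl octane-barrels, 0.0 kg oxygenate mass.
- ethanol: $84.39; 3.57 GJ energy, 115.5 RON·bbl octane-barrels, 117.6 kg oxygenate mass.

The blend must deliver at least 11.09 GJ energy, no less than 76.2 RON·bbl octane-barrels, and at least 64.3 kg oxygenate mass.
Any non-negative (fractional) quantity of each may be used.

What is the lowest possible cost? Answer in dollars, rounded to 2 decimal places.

Treat it as an LP. Let x1 = barrels of toluene, x2 = barrels of light naphtha, x3 = barrels of alkylate, x4 = barrels of FCC naphtha, x5 = barrels of ethanol.
min 99.07x1 + 60.08x2 + 107.09x3 + 58.21x4 + 84.39x5 subject to:
  5.27x1 + 4.92x2 + 5.15x3 + 5.36x4 + 3.57x5 ≥ 11.09   (energy)
  121.9x1 + 68.6x2 + 98.2x3 + 93.1x4 + 115.5x5 ≥ 76.2   (octane-barrels)
  117.6x5 ≥ 64.3   (oxygenate mass)
  x1, x2, x3, x4, x5 ≥ 0.
The cheapest feasible vertex uses only FCC naphtha, ethanol; toluene, light naphtha, alkylate are not used. Binding constraints: energy and oxygenate mass.
So FCC naphtha = 1.7049 barrels, ethanol = 0.54677 barrels.
Objective = 58.21·1.7049 + 84.39·0.54677 = 145.3841.

$145.38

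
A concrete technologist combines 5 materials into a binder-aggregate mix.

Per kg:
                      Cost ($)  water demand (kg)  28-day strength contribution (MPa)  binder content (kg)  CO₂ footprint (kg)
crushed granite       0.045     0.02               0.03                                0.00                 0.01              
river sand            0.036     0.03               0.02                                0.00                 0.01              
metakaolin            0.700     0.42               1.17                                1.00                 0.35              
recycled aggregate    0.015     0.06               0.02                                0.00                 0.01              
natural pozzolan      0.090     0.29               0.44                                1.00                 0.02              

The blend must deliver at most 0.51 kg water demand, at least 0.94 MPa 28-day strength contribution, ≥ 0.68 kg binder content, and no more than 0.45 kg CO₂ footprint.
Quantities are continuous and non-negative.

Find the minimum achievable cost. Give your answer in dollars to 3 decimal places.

$0.336

Let x1 = kg of crushed granite, x2 = kg of river sand, x3 = kg of metakaolin, x4 = kg of recycled aggregate, x5 = kg of natural pozzolan.
Minimise 0.045x1 + 0.036x2 + 0.7x3 + 0.015x4 + 0.09x5 with:
  0.02x1 + 0.03x2 + 0.42x3 + 0.06x4 + 0.29x5 ≤ 0.51   (water demand)
  0.03x1 + 0.02x2 + 1.17x3 + 0.02x4 + 0.44x5 ≥ 0.94   (28-day strength contribution)
  1x3 + 1x5 ≥ 0.68   (binder content)
  0.01x1 + 0.01x2 + 0.35x3 + 0.01x4 + 0.02x5 ≤ 0.45   (CO₂ footprint)
  x1, x2, x3, x4, x5 ≥ 0.
The optimal basis is {metakaolin, natural pozzolan}; crushed granite, river sand, recycled aggregate drop out. The water demand and 28-day strength contribution requirements are met with equality.
Optimal quantities: metakaolin = 0.312 kg, natural pozzolan = 1.307 kg.
Cost = 0.7·0.312 + 0.09·1.307 = 0.33603.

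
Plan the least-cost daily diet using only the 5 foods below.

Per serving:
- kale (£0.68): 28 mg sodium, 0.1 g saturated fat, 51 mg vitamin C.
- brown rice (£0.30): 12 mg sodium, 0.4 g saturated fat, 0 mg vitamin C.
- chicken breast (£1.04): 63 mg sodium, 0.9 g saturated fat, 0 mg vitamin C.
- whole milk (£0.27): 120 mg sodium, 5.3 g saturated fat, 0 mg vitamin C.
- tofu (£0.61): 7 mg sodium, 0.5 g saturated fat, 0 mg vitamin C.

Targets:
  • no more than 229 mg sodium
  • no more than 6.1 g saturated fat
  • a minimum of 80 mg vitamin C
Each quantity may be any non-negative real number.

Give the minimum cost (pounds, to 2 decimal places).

£1.07

This is a linear program. Let x1 = servings of kale, x2 = servings of brown rice, x3 = servings of chicken breast, x4 = servings of whole milk, x5 = servings of tofu.
min 0.68x1 + 0.3x2 + 1.04x3 + 0.27x4 + 0.61x5 with:
  28x1 + 12x2 + 63x3 + 120x4 + 7x5 ≤ 229   (sodium)
  0.1x1 + 0.4x2 + 0.9x3 + 5.3x4 + 0.5x5 ≤ 6.1   (saturated fat)
  51x1 ≥ 80   (vitamin C)
  x1, x2, x3, x4, x5 ≥ 0.
The cheapest feasible vertex uses only kale; brown rice, chicken breast, whole milk, tofu are not used. Binding constraint: vitamin C.
That vertex is x1 = 1.569.
Hence cost = 0.68·1.569 = £1.0669.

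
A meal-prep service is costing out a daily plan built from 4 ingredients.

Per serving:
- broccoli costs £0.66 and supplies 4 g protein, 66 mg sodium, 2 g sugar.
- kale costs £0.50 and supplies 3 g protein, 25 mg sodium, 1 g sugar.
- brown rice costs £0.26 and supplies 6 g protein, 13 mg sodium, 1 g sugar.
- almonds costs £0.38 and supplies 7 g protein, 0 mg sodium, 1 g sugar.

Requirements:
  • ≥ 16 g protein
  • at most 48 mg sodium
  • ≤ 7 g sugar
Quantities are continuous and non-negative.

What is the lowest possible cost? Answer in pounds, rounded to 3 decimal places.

£0.693

Set it up as a linear program. Let x1 = servings of broccoli, x2 = servings of kale, x3 = servings of brown rice, x4 = servings of almonds.
Minimize 0.66x1 + 0.5x2 + 0.26x3 + 0.38x4 s.t.:
  4x1 + 3x2 + 6x3 + 7x4 ≥ 16   (protein)
  66x1 + 25x2 + 13x3 ≤ 48   (sodium)
  2x1 + 1x2 + 1x3 + 1x4 ≤ 7   (sugar)
  x1, x2, x3, x4 ≥ 0.
The cheapest feasible vertex uses only brown rice; broccoli, kale, almonds are not used. There the protein constraint is tight.
Solving gives x3 = 2.667.
Cost = 0.26·2.667 = 0.69342.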